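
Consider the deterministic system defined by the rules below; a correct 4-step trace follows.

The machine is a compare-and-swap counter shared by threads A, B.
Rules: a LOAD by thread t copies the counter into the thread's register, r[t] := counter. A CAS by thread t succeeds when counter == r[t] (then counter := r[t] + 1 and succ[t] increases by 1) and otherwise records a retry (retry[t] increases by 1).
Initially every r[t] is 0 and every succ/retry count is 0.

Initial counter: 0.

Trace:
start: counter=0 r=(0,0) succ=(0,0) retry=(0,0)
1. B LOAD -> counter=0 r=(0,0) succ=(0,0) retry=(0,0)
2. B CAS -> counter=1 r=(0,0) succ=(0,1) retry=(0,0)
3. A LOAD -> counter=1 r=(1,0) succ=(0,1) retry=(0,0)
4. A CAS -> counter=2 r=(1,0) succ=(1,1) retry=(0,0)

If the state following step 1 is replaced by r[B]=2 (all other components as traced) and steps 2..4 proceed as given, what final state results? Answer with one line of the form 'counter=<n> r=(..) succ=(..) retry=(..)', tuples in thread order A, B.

state after step 1 := counter=0 r=(0,2) succ=(0,0) retry=(0,0)
2. B CAS -> counter=0 r=(0,2) succ=(0,0) retry=(0,1)
3. A LOAD -> counter=0 r=(0,2) succ=(0,0) retry=(0,1)
4. A CAS -> counter=1 r=(0,2) succ=(1,0) retry=(0,1)

counter=1 r=(0,2) succ=(1,0) retry=(0,1)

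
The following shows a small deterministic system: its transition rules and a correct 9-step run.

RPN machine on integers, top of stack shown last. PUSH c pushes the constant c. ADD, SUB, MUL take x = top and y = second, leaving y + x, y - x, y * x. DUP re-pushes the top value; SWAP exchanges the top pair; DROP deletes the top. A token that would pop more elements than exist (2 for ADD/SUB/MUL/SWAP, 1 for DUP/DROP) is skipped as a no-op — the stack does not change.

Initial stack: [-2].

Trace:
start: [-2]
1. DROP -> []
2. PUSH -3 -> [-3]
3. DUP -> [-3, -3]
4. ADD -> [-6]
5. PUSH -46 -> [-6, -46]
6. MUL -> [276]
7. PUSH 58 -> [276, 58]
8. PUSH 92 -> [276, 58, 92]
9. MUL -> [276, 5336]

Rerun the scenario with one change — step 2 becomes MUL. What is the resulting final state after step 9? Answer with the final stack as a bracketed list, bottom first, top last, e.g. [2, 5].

[-46, 5336]

(re-executing from step 2 with the substitution; state before step 2: [])
2. MUL -> []
3. DUP -> []
4. ADD -> []
5. PUSH -46 -> [-46]
6. MUL -> [-46]
7. PUSH 58 -> [-46, 58]
8. PUSH 92 -> [-46, 58, 92]
9. MUL -> [-46, 5336]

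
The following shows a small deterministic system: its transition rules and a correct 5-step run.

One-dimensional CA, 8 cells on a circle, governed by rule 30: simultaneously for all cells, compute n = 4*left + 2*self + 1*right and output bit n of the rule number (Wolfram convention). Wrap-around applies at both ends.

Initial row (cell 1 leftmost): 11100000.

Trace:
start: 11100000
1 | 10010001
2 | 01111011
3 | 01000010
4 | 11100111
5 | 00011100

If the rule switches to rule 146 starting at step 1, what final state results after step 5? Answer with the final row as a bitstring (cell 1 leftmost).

00000000

(re-executing steps 1..5 under rule 146; state before step 1: 11100000)
1 | 01010001
2 | 00001010
3 | 00010001
4 | 10101010
5 | 00000000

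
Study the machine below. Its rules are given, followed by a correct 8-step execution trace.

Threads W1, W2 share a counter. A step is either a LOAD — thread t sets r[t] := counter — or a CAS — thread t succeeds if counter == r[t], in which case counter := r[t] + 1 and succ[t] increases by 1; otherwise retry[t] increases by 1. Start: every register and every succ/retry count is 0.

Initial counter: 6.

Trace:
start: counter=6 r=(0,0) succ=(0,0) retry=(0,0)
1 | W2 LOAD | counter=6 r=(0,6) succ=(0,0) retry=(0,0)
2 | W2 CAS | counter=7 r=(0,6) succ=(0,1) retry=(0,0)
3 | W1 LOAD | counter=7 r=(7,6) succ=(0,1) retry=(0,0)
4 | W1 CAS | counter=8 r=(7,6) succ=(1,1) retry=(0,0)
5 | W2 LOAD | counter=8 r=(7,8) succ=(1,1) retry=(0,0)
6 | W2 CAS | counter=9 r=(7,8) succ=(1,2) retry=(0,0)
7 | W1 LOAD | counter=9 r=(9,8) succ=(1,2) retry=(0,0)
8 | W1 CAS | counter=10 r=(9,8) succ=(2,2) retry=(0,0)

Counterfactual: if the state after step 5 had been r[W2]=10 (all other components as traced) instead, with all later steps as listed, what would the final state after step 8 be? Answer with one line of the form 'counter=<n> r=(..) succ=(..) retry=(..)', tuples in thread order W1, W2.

state after step 5 := counter=8 r=(7,10) succ=(1,1) retry=(0,0)
6 | W2 CAS | counter=8 r=(7,10) succ=(1,1) retry=(0,1)
7 | W1 LOAD | counter=8 r=(8,10) succ=(1,1) retry=(0,1)
8 | W1 CAS | counter=9 r=(8,10) succ=(2,1) retry=(0,1)

counter=9 r=(8,10) succ=(2,1) retry=(0,1)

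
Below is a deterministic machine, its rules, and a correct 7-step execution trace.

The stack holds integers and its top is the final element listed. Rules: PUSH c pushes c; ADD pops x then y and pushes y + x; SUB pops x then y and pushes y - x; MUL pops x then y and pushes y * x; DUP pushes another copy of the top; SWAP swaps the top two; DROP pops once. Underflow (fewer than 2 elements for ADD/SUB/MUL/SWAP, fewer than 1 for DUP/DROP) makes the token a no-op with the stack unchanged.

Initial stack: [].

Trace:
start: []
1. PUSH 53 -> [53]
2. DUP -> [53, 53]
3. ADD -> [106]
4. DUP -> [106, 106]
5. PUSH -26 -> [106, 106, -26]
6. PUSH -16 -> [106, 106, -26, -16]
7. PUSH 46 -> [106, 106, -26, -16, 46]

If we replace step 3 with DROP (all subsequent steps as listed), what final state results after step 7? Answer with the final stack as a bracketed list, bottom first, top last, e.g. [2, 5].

(re-executing from step 3 with the substitution; state before step 3: [53, 53])
3. DROP -> [53]
4. DUP -> [53, 53]
5. PUSH -26 -> [53, 53, -26]
6. PUSH -16 -> [53, 53, -26, -16]
7. PUSH 46 -> [53, 53, -26, -16, 46]

[53, 53, -26, -16, 46]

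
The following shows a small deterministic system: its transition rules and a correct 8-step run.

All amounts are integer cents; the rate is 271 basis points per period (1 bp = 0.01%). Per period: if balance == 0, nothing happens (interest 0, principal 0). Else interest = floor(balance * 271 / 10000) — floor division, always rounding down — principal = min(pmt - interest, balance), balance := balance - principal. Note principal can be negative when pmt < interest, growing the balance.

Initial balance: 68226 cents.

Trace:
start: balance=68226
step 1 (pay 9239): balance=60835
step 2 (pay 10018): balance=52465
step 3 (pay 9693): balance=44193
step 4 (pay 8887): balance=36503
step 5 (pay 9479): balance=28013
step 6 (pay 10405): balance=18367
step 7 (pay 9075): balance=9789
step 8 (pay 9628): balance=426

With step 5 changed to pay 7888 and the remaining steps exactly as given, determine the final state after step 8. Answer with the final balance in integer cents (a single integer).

(re-executing from step 5 with the substitution; state before step 5: balance=36503)
step 5 (pay 7888): balance=29604
step 6 (pay 10405): balance=20001
step 7 (pay 9075): balance=11468
step 8 (pay 9628): balance=2150

2150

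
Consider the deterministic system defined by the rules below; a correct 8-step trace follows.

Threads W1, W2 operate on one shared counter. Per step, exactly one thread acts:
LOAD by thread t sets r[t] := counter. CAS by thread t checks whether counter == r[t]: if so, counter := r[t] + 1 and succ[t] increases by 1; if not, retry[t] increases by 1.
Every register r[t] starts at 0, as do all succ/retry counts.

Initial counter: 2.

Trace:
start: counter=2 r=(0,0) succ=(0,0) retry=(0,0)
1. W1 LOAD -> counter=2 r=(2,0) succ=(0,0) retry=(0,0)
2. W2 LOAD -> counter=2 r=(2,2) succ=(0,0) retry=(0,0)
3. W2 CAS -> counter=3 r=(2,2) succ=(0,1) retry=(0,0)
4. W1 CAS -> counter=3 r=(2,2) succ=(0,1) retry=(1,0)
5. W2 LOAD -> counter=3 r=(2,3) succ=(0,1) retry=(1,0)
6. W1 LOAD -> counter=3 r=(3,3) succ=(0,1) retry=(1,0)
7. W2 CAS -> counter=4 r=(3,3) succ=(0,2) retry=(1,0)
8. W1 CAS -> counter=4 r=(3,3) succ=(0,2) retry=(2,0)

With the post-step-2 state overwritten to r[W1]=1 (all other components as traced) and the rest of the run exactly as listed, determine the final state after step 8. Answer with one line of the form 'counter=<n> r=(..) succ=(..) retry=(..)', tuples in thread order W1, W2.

state after step 2 := counter=2 r=(1,2) succ=(0,0) retry=(0,0)
3. W2 CAS -> counter=3 r=(1,2) succ=(0,1) retry=(0,0)
4. W1 CAS -> counter=3 r=(1,2) succ=(0,1) retry=(1,0)
5. W2 LOAD -> counter=3 r=(1,3) succ=(0,1) retry=(1,0)
6. W1 LOAD -> counter=3 r=(3,3) succ=(0,1) retry=(1,0)
7. W2 CAS -> counter=4 r=(3,3) succ=(0,2) retry=(1,0)
8. W1 CAS -> counter=4 r=(3,3) succ=(0,2) retry=(2,0)

counter=4 r=(3,3) succ=(0,2) retry=(2,0)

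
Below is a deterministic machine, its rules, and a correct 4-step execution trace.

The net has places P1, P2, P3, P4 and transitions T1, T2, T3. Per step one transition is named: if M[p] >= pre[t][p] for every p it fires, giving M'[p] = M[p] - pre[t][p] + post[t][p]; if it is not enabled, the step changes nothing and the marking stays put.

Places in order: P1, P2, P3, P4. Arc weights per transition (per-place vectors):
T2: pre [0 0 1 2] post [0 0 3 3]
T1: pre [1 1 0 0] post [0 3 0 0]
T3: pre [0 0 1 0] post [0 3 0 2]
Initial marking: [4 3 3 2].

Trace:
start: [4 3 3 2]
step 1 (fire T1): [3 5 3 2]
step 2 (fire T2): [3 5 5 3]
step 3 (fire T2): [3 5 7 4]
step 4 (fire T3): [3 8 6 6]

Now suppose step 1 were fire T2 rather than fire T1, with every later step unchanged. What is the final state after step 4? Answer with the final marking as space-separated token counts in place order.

4 6 8 7

(re-executing from step 1 with the substitution; state before step 1: [4 3 3 2])
step 1 (fire T2): [4 3 5 3]
step 2 (fire T2): [4 3 7 4]
step 3 (fire T2): [4 3 9 5]
step 4 (fire T3): [4 6 8 7]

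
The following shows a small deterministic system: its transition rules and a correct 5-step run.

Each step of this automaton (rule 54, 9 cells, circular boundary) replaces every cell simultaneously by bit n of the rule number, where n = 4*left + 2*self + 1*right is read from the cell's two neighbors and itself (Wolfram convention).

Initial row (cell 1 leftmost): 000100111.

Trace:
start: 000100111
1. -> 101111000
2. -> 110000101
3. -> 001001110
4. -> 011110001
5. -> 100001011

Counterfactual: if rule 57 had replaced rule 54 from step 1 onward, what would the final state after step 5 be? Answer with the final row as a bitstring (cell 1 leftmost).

(re-executing steps 1..5 under rule 57; state before step 1: 000100111)
1. -> 110010100
2. -> 101001010
3. -> 010100101
4. -> 101010010
5. -> 010101001

010101001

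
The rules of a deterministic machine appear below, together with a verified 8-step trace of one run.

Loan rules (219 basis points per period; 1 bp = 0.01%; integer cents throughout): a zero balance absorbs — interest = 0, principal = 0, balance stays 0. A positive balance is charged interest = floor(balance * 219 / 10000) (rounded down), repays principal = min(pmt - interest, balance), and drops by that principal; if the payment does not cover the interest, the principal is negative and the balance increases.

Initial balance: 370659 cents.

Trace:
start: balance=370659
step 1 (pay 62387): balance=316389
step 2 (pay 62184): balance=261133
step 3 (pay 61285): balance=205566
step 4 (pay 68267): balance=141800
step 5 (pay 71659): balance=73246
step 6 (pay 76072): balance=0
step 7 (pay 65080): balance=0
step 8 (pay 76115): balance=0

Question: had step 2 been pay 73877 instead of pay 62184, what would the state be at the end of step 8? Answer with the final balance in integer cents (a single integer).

(re-executing from step 2 with the substitution; state before step 2: balance=316389)
step 2 (pay 73877): balance=249440
step 3 (pay 61285): balance=193617
step 4 (pay 68267): balance=129590
step 5 (pay 71659): balance=60769
step 6 (pay 76072): balance=0
step 7 (pay 65080): balance=0
step 8 (pay 76115): balance=0

0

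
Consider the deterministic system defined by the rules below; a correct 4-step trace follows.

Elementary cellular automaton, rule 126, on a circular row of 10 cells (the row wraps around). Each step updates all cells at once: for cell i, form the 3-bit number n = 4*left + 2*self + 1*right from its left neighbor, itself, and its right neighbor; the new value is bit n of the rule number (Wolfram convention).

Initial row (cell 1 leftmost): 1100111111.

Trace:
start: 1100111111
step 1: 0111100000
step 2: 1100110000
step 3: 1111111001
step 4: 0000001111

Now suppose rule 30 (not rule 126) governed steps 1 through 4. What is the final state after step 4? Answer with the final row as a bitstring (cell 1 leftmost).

(re-executing steps 1..4 under rule 30; state before step 1: 1100111111)
step 1: 0011100000
step 2: 0110010000
step 3: 1101111000
step 4: 1001000101

1001000101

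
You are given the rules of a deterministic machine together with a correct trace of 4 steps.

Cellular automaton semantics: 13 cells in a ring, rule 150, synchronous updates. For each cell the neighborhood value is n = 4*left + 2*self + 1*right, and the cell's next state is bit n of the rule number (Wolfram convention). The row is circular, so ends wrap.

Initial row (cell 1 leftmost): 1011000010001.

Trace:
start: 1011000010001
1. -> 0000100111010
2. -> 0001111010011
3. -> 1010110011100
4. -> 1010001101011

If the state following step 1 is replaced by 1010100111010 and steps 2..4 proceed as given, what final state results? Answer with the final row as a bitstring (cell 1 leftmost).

state after step 1 := 1010100111010
2. -> 1010111010010
3. -> 1010010011110
4. -> 1011111101100

1011111101100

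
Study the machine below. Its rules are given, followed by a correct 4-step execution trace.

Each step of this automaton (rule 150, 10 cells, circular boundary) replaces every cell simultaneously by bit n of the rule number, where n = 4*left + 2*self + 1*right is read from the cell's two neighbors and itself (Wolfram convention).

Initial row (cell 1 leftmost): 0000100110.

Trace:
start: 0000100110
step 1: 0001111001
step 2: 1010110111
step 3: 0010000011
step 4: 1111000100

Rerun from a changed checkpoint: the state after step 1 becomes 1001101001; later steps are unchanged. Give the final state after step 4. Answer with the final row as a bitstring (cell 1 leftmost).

state after step 1 := 1001101001
step 2: 0110001110
step 3: 1001010101
step 4: 0111010100

0111010100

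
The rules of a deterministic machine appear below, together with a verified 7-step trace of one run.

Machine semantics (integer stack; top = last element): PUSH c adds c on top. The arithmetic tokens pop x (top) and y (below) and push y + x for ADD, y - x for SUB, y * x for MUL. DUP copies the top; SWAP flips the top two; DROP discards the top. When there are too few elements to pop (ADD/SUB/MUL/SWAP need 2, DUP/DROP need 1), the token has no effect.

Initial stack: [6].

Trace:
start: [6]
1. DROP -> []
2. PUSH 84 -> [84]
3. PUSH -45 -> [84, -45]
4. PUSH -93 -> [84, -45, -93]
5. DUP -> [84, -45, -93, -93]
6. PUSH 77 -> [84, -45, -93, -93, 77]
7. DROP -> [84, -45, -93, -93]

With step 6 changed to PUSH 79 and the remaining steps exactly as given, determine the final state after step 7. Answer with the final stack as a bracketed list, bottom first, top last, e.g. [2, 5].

(re-executing from step 6 with the substitution; state before step 6: [84, -45, -93, -93])
6. PUSH 79 -> [84, -45, -93, -93, 79]
7. DROP -> [84, -45, -93, -93]

[84, -45, -93, -93]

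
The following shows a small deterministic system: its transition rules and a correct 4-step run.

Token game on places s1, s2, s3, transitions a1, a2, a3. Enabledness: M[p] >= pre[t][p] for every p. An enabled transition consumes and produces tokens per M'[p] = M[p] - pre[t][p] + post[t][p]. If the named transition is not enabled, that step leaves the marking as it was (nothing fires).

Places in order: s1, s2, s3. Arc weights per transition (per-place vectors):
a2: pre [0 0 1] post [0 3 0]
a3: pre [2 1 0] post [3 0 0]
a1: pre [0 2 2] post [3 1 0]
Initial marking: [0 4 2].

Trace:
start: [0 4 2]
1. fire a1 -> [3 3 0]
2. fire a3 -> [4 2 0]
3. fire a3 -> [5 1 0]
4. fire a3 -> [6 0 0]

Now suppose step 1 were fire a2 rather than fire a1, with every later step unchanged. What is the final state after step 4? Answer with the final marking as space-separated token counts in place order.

(re-executing from step 1 with the substitution; state before step 1: [0 4 2])
1. fire a2 -> [0 7 1]
2. fire a3 -> [0 7 1]
3. fire a3 -> [0 7 1]
4. fire a3 -> [0 7 1]

0 7 1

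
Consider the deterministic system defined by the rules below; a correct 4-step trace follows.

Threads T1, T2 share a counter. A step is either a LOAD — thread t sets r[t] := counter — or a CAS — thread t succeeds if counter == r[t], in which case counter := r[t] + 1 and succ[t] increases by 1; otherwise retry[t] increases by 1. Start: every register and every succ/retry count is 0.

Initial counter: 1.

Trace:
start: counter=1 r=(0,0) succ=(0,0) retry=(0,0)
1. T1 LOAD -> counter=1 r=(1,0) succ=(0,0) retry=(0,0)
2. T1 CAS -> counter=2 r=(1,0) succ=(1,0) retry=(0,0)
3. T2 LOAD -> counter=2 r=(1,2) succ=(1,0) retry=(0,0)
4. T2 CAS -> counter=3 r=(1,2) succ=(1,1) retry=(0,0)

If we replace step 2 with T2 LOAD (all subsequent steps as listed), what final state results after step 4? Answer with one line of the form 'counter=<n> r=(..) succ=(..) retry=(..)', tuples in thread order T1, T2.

counter=2 r=(1,1) succ=(0,1) retry=(0,0)

(re-executing from step 2 with the substitution; state before step 2: counter=1 r=(1,0) succ=(0,0) retry=(0,0))
2. T2 LOAD -> counter=1 r=(1,1) succ=(0,0) retry=(0,0)
3. T2 LOAD -> counter=1 r=(1,1) succ=(0,0) retry=(0,0)
4. T2 CAS -> counter=2 r=(1,1) succ=(0,1) retry=(0,0)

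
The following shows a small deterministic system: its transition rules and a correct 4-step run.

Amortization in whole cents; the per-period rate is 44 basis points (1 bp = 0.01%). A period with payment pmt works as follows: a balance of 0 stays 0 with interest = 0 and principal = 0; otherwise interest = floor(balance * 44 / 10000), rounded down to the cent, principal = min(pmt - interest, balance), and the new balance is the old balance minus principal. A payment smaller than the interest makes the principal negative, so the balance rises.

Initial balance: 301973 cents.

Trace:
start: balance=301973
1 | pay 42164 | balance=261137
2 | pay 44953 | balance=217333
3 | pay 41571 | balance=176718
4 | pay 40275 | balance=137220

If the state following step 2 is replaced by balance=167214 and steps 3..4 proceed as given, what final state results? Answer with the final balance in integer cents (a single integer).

state after step 2 := balance=167214
3 | pay 41571 | balance=126378
4 | pay 40275 | balance=86659

86659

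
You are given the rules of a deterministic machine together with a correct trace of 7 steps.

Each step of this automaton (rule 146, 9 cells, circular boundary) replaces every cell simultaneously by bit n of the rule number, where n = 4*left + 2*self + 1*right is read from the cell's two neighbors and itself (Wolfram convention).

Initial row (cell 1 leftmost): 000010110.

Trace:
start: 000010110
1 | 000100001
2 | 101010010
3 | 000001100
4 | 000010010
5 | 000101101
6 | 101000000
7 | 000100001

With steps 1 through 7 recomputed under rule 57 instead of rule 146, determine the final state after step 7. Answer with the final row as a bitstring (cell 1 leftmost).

010101101

(re-executing steps 1..7 under rule 57; state before step 1: 000010110)
1 | 111001101
2 | 000101011
3 | 110010110
4 | 101001101
5 | 010101011
6 | 101010110
7 | 010101101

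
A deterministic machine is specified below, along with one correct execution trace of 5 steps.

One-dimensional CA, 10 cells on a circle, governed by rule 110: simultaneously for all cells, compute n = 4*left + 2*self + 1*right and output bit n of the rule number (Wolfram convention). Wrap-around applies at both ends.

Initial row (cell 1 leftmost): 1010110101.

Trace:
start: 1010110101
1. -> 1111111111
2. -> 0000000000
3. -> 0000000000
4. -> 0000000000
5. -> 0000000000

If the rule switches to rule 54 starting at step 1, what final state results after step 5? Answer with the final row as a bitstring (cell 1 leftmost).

(re-executing steps 1..5 under rule 54; state before step 1: 1010110101)
1. -> 0111001110
2. -> 1000110001
3. -> 0101001010
4. -> 1111111111
5. -> 0000000000

0000000000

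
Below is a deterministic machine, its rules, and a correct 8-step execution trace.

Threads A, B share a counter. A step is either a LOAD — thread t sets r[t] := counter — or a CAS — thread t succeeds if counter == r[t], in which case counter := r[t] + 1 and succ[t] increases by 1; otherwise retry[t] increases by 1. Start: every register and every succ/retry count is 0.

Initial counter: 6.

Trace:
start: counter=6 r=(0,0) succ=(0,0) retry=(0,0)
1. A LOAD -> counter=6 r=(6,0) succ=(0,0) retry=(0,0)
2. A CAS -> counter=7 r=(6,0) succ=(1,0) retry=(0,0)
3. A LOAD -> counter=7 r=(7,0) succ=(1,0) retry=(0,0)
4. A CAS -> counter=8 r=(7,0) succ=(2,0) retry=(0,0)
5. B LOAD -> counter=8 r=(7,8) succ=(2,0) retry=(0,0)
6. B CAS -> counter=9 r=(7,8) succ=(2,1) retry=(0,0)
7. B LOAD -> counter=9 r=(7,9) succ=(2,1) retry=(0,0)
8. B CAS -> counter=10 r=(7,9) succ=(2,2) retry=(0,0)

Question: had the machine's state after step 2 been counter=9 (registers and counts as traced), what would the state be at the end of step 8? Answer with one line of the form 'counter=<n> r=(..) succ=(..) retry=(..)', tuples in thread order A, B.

counter=12 r=(9,11) succ=(2,2) retry=(0,0)

state after step 2 := counter=9 r=(6,0) succ=(1,0) retry=(0,0)
3. A LOAD -> counter=9 r=(9,0) succ=(1,0) retry=(0,0)
4. A CAS -> counter=10 r=(9,0) succ=(2,0) retry=(0,0)
5. B LOAD -> counter=10 r=(9,10) succ=(2,0) retry=(0,0)
6. B CAS -> counter=11 r=(9,10) succ=(2,1) retry=(0,0)
7. B LOAD -> counter=11 r=(9,11) succ=(2,1) retry=(0,0)
8. B CAS -> counter=12 r=(9,11) succ=(2,2) retry=(0,0)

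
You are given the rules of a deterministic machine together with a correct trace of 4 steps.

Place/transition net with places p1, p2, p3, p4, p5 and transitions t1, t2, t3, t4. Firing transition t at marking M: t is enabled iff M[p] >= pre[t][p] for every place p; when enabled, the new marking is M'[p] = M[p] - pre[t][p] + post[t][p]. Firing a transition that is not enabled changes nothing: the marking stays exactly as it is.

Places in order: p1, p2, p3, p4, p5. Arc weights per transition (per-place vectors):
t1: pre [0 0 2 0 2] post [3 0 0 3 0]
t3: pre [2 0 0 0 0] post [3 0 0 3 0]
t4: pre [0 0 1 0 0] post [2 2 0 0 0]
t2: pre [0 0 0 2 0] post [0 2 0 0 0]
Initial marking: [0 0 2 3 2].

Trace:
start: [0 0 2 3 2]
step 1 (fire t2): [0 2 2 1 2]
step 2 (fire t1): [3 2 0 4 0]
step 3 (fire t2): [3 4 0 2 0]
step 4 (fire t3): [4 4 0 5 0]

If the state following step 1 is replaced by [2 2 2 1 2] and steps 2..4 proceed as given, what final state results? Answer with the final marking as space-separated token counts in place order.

6 4 0 5 0

state after step 1 := [2 2 2 1 2]
step 2 (fire t1): [5 2 0 4 0]
step 3 (fire t2): [5 4 0 2 0]
step 4 (fire t3): [6 4 0 5 0]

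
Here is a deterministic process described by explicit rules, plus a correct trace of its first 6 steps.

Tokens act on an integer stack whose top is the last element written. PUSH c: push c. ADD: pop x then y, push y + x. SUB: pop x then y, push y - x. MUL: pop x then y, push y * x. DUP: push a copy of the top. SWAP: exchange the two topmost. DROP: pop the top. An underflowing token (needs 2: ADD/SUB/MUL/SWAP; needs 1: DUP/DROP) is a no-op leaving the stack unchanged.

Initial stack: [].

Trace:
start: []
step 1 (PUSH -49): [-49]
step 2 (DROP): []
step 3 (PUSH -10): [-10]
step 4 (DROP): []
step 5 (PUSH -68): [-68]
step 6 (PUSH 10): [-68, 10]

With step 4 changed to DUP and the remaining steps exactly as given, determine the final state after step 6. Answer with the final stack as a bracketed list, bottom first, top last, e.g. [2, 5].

(re-executing from step 4 with the substitution; state before step 4: [-10])
step 4 (DUP): [-10, -10]
step 5 (PUSH -68): [-10, -10, -68]
step 6 (PUSH 10): [-10, -10, -68, 10]

[-10, -10, -68, 10]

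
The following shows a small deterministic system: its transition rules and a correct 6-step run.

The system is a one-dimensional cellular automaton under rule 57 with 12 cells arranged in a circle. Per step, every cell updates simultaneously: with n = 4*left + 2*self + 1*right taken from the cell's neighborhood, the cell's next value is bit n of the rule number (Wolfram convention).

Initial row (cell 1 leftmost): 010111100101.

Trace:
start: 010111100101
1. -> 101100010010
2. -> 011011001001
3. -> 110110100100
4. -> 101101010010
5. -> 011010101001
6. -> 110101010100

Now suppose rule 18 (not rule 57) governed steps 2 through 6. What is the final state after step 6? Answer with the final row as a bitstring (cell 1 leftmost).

(re-executing steps 2..6 under rule 18; state before step 2: 101100010010)
2. -> 000010101100
3. -> 000100000010
4. -> 001010000101
5. -> 110001001000
6. -> 001010110101

001010110101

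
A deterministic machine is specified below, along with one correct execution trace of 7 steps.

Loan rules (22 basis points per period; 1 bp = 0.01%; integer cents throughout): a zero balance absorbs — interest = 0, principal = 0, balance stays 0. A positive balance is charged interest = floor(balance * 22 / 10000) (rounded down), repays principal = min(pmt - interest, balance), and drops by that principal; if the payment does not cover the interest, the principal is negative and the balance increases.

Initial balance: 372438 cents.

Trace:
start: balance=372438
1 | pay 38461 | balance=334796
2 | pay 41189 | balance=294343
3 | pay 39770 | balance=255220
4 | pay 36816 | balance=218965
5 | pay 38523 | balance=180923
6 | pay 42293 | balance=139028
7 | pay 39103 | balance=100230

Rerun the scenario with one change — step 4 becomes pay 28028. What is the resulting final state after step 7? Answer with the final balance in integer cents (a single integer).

(re-executing from step 4 with the substitution; state before step 4: balance=255220)
4 | pay 28028 | balance=227753
5 | pay 38523 | balance=189731
6 | pay 42293 | balance=147855
7 | pay 39103 | balance=109077

109077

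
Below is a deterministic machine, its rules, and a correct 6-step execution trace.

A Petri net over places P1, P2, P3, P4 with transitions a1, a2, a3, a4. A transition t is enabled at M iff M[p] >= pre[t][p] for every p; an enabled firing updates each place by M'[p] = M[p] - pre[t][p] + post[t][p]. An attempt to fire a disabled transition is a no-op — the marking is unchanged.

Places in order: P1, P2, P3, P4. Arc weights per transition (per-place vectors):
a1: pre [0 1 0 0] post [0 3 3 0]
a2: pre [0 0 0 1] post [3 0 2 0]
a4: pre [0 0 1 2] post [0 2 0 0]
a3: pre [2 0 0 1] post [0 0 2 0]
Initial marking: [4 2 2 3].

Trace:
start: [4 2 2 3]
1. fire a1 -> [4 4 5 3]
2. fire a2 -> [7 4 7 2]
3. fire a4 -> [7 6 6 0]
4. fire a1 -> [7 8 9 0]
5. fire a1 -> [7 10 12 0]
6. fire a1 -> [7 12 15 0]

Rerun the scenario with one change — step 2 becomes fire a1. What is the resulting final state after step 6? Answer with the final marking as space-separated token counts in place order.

(re-executing from step 2 with the substitution; state before step 2: [4 4 5 3])
2. fire a1 -> [4 6 8 3]
3. fire a4 -> [4 8 7 1]
4. fire a1 -> [4 10 10 1]
5. fire a1 -> [4 12 13 1]
6. fire a1 -> [4 14 16 1]

4 14 16 1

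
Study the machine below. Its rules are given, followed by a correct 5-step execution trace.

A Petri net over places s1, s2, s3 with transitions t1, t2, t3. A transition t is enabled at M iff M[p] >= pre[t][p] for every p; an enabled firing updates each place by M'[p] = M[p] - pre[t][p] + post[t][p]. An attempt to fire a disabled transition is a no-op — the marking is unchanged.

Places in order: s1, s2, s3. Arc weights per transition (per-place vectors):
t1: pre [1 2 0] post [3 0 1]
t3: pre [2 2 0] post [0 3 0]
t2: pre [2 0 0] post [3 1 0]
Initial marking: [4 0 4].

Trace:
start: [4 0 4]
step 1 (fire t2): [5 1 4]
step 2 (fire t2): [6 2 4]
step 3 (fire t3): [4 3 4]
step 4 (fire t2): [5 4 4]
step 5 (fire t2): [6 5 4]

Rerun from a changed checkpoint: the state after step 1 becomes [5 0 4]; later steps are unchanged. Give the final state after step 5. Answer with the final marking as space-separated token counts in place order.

state after step 1 := [5 0 4]
step 2 (fire t2): [6 1 4]
step 3 (fire t3): [6 1 4]
step 4 (fire t2): [7 2 4]
step 5 (fire t2): [8 3 4]

8 3 4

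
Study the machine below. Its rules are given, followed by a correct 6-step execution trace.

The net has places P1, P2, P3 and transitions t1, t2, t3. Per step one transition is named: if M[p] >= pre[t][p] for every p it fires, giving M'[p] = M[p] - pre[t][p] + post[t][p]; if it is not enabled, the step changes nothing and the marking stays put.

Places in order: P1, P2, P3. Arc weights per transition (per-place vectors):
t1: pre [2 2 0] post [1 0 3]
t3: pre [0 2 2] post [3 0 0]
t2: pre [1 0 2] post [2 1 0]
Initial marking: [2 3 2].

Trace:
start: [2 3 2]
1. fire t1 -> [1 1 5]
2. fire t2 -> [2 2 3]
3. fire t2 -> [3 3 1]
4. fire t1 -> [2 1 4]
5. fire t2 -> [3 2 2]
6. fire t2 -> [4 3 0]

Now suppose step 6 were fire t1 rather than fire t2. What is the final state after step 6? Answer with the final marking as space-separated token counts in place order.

(re-executing from step 6 with the substitution; state before step 6: [3 2 2])
6. fire t1 -> [2 0 5]

2 0 5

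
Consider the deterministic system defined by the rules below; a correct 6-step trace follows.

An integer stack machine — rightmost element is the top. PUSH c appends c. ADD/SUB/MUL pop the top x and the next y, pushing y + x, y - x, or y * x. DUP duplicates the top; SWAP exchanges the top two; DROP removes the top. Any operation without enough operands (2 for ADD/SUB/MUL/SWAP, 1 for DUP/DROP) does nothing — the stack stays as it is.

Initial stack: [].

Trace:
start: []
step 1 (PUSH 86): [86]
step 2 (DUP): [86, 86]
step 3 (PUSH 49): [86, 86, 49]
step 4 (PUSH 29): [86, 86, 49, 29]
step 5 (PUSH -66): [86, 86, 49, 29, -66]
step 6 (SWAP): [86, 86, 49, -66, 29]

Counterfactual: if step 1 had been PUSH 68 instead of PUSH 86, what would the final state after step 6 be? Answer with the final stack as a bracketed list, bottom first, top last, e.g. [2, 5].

[68, 68, 49, -66, 29]

(re-executing from step 1 with the substitution; state before step 1: [])
step 1 (PUSH 68): [68]
step 2 (DUP): [68, 68]
step 3 (PUSH 49): [68, 68, 49]
step 4 (PUSH 29): [68, 68, 49, 29]
step 5 (PUSH -66): [68, 68, 49, 29, -66]
step 6 (SWAP): [68, 68, 49, -66, 29]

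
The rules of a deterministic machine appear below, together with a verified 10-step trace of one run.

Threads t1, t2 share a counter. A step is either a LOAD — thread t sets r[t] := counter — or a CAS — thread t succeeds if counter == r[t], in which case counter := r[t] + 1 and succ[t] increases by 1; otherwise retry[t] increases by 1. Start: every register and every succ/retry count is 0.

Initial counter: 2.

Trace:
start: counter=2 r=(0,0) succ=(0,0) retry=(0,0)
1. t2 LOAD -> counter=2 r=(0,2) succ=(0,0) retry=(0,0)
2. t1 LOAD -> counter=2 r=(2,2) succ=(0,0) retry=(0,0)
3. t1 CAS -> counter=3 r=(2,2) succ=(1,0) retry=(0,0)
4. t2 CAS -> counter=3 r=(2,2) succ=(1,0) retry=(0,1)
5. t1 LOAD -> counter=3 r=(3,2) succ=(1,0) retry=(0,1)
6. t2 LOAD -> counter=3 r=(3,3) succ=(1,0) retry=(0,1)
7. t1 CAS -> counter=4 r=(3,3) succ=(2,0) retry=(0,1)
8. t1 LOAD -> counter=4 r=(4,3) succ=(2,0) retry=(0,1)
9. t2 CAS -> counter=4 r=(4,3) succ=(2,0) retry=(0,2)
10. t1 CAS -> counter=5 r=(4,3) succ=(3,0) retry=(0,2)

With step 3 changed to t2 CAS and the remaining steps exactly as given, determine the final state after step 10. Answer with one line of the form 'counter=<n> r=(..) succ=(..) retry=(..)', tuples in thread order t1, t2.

counter=5 r=(4,3) succ=(2,1) retry=(0,2)

(re-executing from step 3 with the substitution; state before step 3: counter=2 r=(2,2) succ=(0,0) retry=(0,0))
3. t2 CAS -> counter=3 r=(2,2) succ=(0,1) retry=(0,0)
4. t2 CAS -> counter=3 r=(2,2) succ=(0,1) retry=(0,1)
5. t1 LOAD -> counter=3 r=(3,2) succ=(0,1) retry=(0,1)
6. t2 LOAD -> counter=3 r=(3,3) succ=(0,1) retry=(0,1)
7. t1 CAS -> counter=4 r=(3,3) succ=(1,1) retry=(0,1)
8. t1 LOAD -> counter=4 r=(4,3) succ=(1,1) retry=(0,1)
9. t2 CAS -> counter=4 r=(4,3) succ=(1,1) retry=(0,2)
10. t1 CAS -> counter=5 r=(4,3) succ=(2,1) retry=(0,2)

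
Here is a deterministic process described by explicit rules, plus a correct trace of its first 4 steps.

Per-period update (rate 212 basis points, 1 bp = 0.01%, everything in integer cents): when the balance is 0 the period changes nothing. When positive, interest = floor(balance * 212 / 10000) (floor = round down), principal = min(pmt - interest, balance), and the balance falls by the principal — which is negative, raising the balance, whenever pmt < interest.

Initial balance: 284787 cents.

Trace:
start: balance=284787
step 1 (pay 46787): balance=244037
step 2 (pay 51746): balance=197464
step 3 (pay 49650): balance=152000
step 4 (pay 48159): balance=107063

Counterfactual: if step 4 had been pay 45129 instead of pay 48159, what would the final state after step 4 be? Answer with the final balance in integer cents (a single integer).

(re-executing from step 4 with the substitution; state before step 4: balance=152000)
step 4 (pay 45129): balance=110093

110093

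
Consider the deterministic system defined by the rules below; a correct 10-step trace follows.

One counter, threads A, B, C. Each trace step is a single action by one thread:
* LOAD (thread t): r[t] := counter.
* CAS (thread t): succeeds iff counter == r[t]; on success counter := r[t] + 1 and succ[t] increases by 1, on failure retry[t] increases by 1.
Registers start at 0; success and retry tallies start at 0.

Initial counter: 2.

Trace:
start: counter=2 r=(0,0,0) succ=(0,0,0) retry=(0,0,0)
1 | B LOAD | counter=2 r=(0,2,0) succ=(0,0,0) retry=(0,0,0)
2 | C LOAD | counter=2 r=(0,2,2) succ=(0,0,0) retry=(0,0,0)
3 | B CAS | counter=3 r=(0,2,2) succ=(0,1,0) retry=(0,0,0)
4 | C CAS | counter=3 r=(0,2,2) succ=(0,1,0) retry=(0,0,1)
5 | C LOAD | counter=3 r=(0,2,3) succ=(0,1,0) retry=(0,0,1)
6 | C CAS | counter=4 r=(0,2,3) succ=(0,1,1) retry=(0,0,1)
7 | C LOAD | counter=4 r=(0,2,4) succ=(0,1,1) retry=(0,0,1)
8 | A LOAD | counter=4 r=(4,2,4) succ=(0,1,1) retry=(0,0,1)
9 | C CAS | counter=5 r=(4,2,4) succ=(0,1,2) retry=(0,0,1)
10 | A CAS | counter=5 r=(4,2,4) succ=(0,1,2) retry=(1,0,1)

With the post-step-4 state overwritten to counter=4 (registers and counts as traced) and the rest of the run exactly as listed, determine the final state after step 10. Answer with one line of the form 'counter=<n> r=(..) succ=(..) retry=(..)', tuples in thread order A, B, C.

counter=6 r=(5,2,5) succ=(0,1,2) retry=(1,0,1)

state after step 4 := counter=4 r=(0,2,2) succ=(0,1,0) retry=(0,0,1)
5 | C LOAD | counter=4 r=(0,2,4) succ=(0,1,0) retry=(0,0,1)
6 | C CAS | counter=5 r=(0,2,4) succ=(0,1,1) retry=(0,0,1)
7 | C LOAD | counter=5 r=(0,2,5) succ=(0,1,1) retry=(0,0,1)
8 | A LOAD | counter=5 r=(5,2,5) succ=(0,1,1) retry=(0,0,1)
9 | C CAS | counter=6 r=(5,2,5) succ=(0,1,2) retry=(0,0,1)
10 | A CAS | counter=6 r=(5,2,5) succ=(0,1,2) retry=(1,0,1)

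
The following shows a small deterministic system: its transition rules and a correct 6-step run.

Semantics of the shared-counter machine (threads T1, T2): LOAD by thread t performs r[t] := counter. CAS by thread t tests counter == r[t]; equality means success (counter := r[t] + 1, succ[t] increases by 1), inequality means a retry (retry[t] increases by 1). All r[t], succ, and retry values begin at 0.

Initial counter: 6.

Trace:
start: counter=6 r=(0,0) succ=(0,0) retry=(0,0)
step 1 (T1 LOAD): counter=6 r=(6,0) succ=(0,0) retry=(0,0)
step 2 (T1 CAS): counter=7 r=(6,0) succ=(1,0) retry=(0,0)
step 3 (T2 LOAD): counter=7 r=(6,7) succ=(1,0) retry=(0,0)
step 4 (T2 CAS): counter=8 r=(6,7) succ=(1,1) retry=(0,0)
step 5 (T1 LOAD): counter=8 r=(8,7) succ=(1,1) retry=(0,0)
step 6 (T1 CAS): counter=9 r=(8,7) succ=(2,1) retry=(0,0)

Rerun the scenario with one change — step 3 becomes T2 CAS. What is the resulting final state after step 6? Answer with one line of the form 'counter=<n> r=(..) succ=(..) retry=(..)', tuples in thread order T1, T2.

counter=8 r=(7,0) succ=(2,0) retry=(0,2)

(re-executing from step 3 with the substitution; state before step 3: counter=7 r=(6,0) succ=(1,0) retry=(0,0))
step 3 (T2 CAS): counter=7 r=(6,0) succ=(1,0) retry=(0,1)
step 4 (T2 CAS): counter=7 r=(6,0) succ=(1,0) retry=(0,2)
step 5 (T1 LOAD): counter=7 r=(7,0) succ=(1,0) retry=(0,2)
step 6 (T1 CAS): counter=8 r=(7,0) succ=(2,0) retry=(0,2)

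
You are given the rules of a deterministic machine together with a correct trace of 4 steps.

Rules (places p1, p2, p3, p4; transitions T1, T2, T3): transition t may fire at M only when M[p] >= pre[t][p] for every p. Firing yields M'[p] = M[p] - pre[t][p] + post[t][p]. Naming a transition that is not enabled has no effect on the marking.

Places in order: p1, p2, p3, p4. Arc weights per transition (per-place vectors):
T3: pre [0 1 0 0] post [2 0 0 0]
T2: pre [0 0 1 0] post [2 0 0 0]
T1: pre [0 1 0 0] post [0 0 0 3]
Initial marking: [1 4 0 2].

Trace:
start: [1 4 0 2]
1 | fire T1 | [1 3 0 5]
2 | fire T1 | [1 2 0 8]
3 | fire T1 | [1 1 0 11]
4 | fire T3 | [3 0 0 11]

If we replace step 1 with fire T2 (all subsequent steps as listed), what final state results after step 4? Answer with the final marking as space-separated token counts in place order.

(re-executing from step 1 with the substitution; state before step 1: [1 4 0 2])
1 | fire T2 | [1 4 0 2]
2 | fire T1 | [1 3 0 5]
3 | fire T1 | [1 2 0 8]
4 | fire T3 | [3 1 0 8]

3 1 0 8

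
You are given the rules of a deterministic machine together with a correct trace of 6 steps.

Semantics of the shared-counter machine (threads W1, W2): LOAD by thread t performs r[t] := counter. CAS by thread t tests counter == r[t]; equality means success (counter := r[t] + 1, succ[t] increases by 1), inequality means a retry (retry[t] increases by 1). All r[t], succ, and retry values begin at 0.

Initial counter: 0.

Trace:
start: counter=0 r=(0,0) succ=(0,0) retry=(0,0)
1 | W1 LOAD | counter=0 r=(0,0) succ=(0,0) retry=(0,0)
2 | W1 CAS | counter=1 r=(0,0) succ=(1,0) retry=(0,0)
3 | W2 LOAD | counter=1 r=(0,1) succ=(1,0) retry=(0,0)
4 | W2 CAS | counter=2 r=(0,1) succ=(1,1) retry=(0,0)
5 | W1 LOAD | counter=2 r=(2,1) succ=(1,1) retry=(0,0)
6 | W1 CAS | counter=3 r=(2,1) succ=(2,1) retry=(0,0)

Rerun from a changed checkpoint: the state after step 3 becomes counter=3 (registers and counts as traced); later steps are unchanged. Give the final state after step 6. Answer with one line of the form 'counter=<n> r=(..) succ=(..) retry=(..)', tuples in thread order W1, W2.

state after step 3 := counter=3 r=(0,1) succ=(1,0) retry=(0,0)
4 | W2 CAS | counter=3 r=(0,1) succ=(1,0) retry=(0,1)
5 | W1 LOAD | counter=3 r=(3,1) succ=(1,0) retry=(0,1)
6 | W1 CAS | counter=4 r=(3,1) succ=(2,0) retry=(0,1)

counter=4 r=(3,1) succ=(2,0) retry=(0,1)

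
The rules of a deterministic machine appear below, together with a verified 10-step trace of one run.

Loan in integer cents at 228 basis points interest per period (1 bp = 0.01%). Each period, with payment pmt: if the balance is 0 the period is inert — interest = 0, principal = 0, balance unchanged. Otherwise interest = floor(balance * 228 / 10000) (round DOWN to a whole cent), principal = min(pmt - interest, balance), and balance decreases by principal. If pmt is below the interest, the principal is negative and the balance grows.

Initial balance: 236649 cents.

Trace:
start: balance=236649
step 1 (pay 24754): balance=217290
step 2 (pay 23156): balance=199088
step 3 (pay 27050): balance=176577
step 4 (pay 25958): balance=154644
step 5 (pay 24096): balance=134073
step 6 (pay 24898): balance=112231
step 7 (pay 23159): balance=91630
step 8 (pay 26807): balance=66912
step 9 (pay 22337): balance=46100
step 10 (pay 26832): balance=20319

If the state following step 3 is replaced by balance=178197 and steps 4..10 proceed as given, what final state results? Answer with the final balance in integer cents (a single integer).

22216

state after step 3 := balance=178197
step 4 (pay 25958): balance=156301
step 5 (pay 24096): balance=135768
step 6 (pay 24898): balance=113965
step 7 (pay 23159): balance=93404
step 8 (pay 26807): balance=68726
step 9 (pay 22337): balance=47955
step 10 (pay 26832): balance=22216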